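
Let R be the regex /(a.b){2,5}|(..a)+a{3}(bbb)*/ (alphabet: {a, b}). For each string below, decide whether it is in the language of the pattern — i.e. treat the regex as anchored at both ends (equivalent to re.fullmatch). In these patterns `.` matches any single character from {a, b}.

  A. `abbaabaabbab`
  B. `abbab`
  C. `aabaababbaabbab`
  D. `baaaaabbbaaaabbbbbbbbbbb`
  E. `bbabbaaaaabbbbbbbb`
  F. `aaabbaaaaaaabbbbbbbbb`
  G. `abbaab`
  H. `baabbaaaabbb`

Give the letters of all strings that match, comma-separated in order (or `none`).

F, G, H

A → no match
B → no match
C → no match
D → no match
E → no match
F → match
G → match
H → match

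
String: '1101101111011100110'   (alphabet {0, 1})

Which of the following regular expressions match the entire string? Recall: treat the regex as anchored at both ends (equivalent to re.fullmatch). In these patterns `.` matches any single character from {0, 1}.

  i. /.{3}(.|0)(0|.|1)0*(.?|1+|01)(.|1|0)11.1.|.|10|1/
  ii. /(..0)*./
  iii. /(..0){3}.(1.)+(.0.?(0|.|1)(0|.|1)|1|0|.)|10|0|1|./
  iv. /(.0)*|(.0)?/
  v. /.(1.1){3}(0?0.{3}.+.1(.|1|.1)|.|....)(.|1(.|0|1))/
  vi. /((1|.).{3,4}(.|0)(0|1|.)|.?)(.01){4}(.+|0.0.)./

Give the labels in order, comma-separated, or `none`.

i → no match
ii → no match
iii → no match
iv → no match
v → match
vi → no match

v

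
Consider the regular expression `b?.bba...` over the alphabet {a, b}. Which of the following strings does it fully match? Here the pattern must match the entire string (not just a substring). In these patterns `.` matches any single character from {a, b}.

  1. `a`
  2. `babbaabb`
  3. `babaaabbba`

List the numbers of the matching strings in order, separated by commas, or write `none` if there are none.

1 → no match
2 → match
3 → no match

2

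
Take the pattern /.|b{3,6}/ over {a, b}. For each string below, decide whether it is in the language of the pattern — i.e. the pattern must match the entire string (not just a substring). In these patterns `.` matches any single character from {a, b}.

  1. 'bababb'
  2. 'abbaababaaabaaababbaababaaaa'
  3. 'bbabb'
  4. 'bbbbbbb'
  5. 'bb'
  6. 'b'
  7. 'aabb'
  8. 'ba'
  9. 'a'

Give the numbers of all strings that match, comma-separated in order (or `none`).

6, 9

1 → no match
2 → no match
3 → no match
4 → no match
5 → no match
6 → match
7 → no match
8 → no match
9 → match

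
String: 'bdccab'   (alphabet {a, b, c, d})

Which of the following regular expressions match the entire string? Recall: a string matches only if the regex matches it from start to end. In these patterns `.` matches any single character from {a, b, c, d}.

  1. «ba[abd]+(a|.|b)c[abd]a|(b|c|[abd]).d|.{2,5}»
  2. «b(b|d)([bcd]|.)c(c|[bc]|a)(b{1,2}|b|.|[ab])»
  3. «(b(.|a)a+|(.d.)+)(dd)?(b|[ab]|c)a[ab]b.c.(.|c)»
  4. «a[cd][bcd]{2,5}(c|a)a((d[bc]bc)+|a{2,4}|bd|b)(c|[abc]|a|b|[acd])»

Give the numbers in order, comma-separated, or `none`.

1 → no match
2 → match
3 → no match
4 → no match — must start with 'a'

2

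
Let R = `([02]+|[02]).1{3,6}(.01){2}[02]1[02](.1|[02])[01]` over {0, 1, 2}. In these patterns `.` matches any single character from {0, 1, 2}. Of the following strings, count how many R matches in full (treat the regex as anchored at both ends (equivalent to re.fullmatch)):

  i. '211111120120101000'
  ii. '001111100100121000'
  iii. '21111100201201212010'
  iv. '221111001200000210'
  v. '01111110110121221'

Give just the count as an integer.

i → match
ii → match
iii → no match
iv → no match
v → match
Total matched: 3

3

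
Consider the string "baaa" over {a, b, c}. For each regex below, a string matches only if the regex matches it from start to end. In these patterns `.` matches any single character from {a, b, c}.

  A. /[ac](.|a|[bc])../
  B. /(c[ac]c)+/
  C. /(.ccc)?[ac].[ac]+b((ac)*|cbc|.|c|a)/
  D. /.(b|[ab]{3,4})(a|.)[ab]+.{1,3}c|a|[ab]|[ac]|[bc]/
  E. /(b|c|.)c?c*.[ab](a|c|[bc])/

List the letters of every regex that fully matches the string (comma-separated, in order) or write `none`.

E

A → no match
B → no match — must start with "c"
C → no match
D → no match
E → match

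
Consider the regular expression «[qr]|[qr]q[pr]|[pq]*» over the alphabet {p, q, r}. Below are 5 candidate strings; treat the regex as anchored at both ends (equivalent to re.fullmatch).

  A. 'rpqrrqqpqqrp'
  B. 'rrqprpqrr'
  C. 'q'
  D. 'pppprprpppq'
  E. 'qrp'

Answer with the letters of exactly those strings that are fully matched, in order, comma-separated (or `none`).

C

A → no match
B → no match
C → match
D → no match
E → no match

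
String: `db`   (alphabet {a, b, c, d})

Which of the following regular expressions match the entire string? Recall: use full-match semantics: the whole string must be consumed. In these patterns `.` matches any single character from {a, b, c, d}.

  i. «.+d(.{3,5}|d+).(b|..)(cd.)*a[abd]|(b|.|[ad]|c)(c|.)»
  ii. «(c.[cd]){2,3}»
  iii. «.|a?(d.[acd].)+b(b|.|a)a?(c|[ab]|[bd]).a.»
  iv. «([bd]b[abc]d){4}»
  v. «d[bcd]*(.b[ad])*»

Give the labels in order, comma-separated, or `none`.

i, v

i → match
ii → no match — must start with `c`
iii → no match
iv → no match — must end with `d`
v → match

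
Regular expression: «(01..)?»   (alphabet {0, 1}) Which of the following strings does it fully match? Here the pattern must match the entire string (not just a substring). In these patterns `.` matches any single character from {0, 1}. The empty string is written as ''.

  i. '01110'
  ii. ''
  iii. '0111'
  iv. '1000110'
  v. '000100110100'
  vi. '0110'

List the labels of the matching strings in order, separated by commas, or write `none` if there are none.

i. '01110' → no match
ii. '' → match
iii. '0111' → match
iv. '1000110' → no match
v. '000100110100' → no match
vi. '0110' → match

ii, iii, vi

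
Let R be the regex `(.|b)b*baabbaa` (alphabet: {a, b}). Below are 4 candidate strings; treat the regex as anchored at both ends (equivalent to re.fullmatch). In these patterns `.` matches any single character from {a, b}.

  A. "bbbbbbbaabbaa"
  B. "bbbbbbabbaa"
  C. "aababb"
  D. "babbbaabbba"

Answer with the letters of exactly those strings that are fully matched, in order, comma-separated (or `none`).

A

A → match
B. "bbbbbbabbaa" → no match — must end with "baabbaa"
C. "aababb" → no match — must end with "baabbaa"
D. "babbbaabbba" → no match — must end with "baabbaa"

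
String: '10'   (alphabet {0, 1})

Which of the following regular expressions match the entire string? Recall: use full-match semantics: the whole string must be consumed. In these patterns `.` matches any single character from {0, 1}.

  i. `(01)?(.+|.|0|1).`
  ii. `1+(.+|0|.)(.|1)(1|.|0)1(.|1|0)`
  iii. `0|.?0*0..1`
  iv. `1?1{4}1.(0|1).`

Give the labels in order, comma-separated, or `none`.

i

i → match
ii → no match
iii → no match
iv → no match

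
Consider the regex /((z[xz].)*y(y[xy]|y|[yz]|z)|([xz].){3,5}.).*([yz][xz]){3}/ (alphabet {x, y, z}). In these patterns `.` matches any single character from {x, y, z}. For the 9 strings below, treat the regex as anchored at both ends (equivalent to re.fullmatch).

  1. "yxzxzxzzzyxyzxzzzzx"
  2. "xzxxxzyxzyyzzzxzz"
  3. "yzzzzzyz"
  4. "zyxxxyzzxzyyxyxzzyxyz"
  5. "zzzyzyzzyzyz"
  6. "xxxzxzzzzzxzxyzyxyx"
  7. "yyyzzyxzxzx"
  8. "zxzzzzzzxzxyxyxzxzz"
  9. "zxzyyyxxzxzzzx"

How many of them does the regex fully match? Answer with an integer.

1 → no match
2 → match
3 → match
4 → match
5 → match
6 → match
7 → match
8 → match
9 → match
Total matched: 8

8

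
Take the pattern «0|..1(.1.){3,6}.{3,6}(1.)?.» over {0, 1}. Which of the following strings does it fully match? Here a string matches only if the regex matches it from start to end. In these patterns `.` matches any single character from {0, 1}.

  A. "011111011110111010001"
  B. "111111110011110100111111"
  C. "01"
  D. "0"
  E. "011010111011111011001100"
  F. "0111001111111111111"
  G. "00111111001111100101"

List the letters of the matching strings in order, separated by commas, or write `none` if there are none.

A → match
B → match
C → no match
D → match
E → match
F → no match
G → match

A, B, D, E, G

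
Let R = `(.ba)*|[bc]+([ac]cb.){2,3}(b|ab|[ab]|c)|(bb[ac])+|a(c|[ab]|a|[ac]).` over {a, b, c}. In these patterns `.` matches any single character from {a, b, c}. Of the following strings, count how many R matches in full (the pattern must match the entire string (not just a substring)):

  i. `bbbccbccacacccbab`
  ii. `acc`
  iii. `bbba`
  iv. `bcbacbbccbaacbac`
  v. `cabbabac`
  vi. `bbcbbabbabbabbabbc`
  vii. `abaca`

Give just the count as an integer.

3

i → no match
ii. `acc` → match
iii. `bbba` → no match
iv → match
v. `cabbabac` → no match
vi → match
vii. `abaca` → no match
Total matched: 3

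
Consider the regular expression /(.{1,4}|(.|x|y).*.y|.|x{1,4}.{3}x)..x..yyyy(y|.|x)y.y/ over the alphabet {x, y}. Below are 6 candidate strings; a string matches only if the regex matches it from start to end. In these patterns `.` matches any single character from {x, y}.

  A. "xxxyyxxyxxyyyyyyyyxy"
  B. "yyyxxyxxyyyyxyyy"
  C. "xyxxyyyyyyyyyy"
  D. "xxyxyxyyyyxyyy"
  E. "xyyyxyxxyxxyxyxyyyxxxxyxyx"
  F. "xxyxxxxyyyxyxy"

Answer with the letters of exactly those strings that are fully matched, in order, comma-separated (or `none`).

A, C, D

A → match
B → no match
C → match
D → match
E → no match — must end with "y"
F → no match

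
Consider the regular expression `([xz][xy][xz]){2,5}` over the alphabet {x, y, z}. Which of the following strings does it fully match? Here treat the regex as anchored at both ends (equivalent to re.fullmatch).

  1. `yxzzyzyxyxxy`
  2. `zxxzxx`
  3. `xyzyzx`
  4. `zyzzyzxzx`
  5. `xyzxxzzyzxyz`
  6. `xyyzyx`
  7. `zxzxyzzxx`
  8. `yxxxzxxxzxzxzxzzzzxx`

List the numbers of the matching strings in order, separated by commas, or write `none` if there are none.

2, 5, 7

1 → no match
2 → match
3 → no match
4 → no match
5 → match
6 → no match
7 → match
8 → no match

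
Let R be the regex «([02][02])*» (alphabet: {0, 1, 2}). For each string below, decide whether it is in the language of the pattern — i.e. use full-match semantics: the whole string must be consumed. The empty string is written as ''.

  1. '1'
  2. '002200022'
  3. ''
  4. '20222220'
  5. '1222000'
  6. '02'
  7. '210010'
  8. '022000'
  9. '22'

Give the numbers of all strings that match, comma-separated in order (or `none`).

1. '1' → no match
2. '002200022' → no match
3. '' → match
4. '20222220' → match
5. '1222000' → no match
6. '02' → match
7. '210010' → no match
8. '022000' → match
9. '22' → match

3, 4, 6, 8, 9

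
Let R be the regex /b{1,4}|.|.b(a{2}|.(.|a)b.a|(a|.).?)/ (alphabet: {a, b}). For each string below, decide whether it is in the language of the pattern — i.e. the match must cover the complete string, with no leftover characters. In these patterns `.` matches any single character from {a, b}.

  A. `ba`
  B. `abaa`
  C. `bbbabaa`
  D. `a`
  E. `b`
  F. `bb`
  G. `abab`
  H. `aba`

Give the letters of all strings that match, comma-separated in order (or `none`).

A. `ba` → no match
B. `abaa` → match
C. `bbbabaa` → match
D. `a` → match
E. `b` → match
F. `bb` → match
G. `abab` → match
H. `aba` → match

B, C, D, E, F, G, H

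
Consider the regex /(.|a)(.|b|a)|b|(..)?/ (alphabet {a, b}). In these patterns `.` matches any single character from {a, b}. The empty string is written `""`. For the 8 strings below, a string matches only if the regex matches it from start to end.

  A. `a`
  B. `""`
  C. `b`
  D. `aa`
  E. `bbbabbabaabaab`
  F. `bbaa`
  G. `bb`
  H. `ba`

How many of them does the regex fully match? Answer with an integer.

A → no match
B → match
C → match
D → match
E → no match
F → no match
G → match
H → match
Total matched: 5

5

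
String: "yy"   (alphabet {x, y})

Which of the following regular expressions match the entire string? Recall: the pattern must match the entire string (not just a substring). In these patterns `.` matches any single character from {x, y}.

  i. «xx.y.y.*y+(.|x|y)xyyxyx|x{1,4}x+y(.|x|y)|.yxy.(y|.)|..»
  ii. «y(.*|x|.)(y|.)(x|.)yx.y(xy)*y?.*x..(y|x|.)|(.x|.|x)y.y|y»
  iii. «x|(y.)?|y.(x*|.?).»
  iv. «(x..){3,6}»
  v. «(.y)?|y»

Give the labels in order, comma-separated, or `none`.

i, iii, v

i → match
ii → no match
iii → match
iv → no match — must start with "x"
v → match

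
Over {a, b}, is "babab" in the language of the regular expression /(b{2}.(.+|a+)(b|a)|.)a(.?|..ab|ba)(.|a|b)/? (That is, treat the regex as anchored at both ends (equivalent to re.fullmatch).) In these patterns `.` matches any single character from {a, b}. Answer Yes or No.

Yes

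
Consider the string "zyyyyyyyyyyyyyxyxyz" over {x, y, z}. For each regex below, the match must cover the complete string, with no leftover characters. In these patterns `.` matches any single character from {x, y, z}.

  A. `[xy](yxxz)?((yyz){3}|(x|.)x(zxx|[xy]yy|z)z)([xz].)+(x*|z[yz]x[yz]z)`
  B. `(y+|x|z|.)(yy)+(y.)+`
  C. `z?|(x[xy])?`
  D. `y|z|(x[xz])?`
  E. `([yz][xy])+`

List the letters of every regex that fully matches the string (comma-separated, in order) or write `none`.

A → no match
B → match
C → no match
D → no match
E → no match

B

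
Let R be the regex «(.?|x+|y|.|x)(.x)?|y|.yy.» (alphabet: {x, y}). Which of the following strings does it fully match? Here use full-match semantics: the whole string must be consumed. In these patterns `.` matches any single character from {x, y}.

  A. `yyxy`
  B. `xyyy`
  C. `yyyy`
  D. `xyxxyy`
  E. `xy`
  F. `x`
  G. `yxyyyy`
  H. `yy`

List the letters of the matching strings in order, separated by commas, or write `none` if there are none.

A → no match
B → match
C → match
D → no match
E → no match
F → match
G → no match
H → no match

B, C, F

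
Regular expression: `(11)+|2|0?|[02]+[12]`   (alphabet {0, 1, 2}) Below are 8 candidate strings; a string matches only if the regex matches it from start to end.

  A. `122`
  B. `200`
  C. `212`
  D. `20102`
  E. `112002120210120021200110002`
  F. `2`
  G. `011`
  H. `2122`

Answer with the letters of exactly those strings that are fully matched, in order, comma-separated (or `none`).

F

A → no match
B → no match
C → no match
D → no match
E → no match
F → match
G → no match
H → no match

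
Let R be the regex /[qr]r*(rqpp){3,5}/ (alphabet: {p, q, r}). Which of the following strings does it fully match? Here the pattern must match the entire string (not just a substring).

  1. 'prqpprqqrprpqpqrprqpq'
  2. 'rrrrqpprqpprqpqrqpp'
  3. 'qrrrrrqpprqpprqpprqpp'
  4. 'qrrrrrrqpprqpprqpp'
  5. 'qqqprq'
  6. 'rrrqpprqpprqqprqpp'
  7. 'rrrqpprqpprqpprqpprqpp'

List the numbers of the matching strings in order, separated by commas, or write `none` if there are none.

1 → no match — must end with 'rqpp'
2 → no match
3 → match
4 → match
5 → no match — must end with 'rqpp'
6 → no match
7 → match

3, 4, 7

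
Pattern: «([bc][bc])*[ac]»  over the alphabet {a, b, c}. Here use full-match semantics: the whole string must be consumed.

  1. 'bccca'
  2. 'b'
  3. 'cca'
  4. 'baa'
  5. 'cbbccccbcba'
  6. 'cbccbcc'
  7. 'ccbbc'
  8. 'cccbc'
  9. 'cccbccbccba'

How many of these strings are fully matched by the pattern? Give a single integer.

1 → match
2 → no match
3 → match
4 → no match
5 → match
6 → match
7 → match
8 → match
9 → match
Total matched: 7

7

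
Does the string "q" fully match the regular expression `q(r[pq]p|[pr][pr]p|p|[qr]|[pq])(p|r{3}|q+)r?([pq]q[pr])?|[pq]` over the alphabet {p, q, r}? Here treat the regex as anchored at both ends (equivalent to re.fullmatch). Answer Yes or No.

Yes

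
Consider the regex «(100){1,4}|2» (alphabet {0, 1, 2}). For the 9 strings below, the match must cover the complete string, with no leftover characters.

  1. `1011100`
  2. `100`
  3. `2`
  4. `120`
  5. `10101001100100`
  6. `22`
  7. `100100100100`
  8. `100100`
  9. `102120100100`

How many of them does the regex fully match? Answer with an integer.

4

1. `1011100` → no match
2. `100` → match
3. `2` → match
4. `120` → no match
5 → no match
6. `22` → no match
7. `100100100100` → match
8. `100100` → match
9. `102120100100` → no match
Total matched: 4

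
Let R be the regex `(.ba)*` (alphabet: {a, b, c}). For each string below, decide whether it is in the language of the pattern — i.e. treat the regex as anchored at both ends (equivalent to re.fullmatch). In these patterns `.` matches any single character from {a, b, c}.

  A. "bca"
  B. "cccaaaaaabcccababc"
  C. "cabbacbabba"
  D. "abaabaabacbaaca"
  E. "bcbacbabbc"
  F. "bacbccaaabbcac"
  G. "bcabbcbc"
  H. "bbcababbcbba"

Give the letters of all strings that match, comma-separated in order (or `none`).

A → no match
B → no match
C → no match
D → no match
E → no match
F → no match
G → no match
H → no match

none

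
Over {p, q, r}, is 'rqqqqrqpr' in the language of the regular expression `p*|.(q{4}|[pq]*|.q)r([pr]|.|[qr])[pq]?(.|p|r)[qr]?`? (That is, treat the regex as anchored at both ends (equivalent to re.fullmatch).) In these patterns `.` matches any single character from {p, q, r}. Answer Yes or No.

Yes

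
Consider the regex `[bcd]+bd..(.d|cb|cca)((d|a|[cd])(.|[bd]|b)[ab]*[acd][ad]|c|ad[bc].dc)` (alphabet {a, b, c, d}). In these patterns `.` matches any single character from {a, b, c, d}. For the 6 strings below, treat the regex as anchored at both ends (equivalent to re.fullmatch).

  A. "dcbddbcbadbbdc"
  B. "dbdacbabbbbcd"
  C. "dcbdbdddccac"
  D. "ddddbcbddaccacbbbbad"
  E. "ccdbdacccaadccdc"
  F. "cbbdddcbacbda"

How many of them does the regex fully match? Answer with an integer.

5

A → match
B → no match
C → match
D → match
E → match
F → match
Total matched: 5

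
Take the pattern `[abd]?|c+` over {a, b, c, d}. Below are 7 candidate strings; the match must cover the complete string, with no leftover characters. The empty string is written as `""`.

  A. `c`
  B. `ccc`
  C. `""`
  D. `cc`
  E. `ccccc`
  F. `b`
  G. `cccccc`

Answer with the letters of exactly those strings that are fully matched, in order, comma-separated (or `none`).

A → match
B → match
C → match
D → match
E → match
F → match
G → match

A, B, C, D, E, F, G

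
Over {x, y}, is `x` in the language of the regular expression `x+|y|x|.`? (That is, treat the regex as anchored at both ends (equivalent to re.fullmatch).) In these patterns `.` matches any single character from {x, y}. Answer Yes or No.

Yes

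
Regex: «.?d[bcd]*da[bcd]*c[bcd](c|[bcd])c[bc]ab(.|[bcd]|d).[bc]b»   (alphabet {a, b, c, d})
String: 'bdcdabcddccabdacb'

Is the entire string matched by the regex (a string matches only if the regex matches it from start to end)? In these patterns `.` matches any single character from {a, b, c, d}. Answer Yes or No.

Yes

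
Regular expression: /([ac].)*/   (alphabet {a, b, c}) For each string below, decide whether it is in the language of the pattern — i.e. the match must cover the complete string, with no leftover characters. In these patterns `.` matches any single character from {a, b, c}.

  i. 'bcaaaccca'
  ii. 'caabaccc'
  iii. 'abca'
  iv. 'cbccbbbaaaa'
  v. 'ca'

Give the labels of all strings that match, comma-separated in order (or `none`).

ii, iii, v

i. 'bcaaaccca' → no match
ii. 'caabaccc' → match
iii. 'abca' → match
iv. 'cbccbbbaaaa' → no match
v. 'ca' → match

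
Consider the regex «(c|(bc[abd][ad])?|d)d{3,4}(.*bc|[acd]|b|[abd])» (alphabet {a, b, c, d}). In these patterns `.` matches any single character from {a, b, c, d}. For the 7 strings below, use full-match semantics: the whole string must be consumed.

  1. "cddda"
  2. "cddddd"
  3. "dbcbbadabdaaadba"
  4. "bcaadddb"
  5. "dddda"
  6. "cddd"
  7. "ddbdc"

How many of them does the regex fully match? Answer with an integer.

1 → match
2 → match
3 → no match
4 → match
5 → match
6 → no match
7 → no match
Total matched: 4

4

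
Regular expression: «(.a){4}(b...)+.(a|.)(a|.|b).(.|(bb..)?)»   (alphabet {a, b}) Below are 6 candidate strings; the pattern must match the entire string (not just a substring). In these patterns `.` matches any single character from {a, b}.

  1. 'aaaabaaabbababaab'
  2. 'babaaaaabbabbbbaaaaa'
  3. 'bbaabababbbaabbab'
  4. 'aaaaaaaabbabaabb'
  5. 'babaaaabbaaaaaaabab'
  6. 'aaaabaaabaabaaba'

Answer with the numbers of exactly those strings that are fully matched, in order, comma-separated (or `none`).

1 → match
2 → match
3 → no match
4 → match
5 → no match
6 → match

1, 2, 4, 6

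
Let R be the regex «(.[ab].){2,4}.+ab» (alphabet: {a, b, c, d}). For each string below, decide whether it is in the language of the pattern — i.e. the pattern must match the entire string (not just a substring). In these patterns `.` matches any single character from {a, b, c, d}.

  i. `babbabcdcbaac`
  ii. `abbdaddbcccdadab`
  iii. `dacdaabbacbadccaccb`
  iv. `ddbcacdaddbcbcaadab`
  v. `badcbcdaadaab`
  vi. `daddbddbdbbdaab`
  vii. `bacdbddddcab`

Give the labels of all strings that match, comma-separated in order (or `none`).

ii, v, vi, vii

i → no match — must end with `ab`
ii → match
iii → no match — must end with `ab`
iv → no match
v → match
vi → match
vii → match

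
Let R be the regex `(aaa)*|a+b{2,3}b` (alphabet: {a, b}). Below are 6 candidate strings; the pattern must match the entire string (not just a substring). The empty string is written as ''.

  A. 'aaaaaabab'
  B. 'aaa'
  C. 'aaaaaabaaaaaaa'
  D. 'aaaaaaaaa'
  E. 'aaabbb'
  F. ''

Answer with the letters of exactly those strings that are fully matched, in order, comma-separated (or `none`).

B, D, E, F

A → no match
B → match
C → no match
D → match
E → match
F → match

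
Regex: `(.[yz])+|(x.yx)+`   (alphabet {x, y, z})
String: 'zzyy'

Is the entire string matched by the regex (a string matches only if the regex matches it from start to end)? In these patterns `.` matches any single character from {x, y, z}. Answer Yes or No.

Yes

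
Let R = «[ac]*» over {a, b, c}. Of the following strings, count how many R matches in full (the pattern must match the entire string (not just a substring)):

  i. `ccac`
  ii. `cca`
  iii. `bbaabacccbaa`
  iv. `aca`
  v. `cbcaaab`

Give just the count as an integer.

3

i. `ccac` → match
ii. `cca` → match
iii. `bbaabacccbaa` → no match
iv. `aca` → match
v. `cbcaaab` → no match
Total matched: 3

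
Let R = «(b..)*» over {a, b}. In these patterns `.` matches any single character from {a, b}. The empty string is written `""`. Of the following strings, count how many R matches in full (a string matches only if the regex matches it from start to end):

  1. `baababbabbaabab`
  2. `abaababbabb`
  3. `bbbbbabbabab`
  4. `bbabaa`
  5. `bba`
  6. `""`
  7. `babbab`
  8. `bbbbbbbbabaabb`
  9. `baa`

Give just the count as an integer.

1 → match
2 → no match
3 → match
4 → match
5 → match
6 → match
7 → match
8 → no match
9 → match
Total matched: 7

7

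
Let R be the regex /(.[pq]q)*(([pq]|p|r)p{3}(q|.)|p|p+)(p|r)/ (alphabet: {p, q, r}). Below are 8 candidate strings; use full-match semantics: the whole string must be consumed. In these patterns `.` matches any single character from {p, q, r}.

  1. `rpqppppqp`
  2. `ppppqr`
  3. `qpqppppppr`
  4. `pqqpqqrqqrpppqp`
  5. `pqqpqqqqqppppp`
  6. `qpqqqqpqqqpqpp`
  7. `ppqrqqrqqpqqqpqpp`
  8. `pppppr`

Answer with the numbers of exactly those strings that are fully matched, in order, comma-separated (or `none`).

1 → match
2 → match
3 → match
4 → match
5 → match
6 → match
7 → match
8 → match

1, 2, 3, 4, 5, 6, 7, 8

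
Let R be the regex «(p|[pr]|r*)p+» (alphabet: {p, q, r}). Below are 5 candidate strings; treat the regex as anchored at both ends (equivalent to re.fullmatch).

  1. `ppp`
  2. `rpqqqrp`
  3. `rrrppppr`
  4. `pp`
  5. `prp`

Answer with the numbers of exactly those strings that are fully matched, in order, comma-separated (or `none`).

1, 4

1 → match
2 → no match
3 → no match — must end with `p`
4 → match
5 → no match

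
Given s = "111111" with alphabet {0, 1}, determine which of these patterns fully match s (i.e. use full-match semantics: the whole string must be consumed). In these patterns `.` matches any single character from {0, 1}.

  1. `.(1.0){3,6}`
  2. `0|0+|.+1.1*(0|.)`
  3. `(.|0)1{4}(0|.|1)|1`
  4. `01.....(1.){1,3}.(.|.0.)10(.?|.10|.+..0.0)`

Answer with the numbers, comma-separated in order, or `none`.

2, 3

1 → no match — must end with "0"
2 → match
3 → match
4 → no match — must start with "01"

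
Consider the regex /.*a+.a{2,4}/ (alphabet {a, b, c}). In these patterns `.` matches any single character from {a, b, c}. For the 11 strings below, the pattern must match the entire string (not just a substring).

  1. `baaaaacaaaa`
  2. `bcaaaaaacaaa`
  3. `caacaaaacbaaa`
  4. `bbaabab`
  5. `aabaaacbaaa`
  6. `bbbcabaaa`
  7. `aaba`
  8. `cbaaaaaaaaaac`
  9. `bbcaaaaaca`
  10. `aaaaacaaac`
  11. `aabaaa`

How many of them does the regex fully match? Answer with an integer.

1 → match
2 → match
3 → no match
4 → no match — must end with `a`
5 → no match
6 → match
7 → no match
8 → no match — must end with `a`
9 → no match
10 → no match — must end with `a`
11 → match
Total matched: 4

4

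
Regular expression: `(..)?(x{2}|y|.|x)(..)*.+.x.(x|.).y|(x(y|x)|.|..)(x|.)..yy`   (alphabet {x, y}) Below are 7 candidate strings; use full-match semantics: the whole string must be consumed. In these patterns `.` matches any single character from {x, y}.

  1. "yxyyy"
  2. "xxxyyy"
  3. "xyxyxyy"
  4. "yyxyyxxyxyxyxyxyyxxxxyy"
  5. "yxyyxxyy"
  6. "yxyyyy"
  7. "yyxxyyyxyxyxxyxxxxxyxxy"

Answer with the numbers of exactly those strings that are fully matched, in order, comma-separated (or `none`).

1 → no match
2 → match
3 → match
4 → match
5 → no match
6 → match
7 → match

2, 3, 4, 6, 7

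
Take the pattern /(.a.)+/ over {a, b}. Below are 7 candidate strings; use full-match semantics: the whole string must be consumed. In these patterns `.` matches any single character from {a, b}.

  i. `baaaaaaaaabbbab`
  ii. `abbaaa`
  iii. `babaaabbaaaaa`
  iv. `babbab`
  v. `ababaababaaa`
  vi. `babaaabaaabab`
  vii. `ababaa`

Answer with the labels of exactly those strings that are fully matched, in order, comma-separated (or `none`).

i → no match
ii → no match
iii → no match
iv → match
v → no match
vi → no match
vii → no match

iv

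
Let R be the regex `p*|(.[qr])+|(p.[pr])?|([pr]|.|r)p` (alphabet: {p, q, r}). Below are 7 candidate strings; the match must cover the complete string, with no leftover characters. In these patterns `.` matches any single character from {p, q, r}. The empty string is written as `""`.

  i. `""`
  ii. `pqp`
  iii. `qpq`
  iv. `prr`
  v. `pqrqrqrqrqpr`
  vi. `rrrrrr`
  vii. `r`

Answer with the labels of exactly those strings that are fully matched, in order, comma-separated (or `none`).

i → match
ii → match
iii → no match
iv → match
v → match
vi → match
vii → no match

i, ii, iv, v, vi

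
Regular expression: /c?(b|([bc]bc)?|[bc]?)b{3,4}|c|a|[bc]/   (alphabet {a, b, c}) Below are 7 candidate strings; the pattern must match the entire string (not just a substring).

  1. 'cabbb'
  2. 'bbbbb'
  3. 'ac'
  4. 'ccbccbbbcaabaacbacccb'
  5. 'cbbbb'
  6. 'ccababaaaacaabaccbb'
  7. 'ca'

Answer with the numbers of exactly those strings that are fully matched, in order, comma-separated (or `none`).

2, 5

1 → no match
2 → match
3 → no match
4 → no match
5 → match
6 → no match
7 → no match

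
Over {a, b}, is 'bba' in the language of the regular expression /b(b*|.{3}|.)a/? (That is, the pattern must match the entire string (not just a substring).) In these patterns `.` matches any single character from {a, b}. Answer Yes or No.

Yes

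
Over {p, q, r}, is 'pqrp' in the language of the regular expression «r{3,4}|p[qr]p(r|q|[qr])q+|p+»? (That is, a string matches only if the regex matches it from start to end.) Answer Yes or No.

No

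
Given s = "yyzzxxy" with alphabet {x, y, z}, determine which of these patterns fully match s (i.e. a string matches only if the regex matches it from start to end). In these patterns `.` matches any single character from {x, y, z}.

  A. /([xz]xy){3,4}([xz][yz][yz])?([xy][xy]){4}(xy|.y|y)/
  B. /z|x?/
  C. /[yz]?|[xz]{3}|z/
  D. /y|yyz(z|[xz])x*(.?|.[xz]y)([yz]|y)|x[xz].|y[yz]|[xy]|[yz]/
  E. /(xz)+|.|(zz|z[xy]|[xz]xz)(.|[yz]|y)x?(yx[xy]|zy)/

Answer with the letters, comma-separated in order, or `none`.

A → no match
B → no match
C → no match
D → match
E → no match

D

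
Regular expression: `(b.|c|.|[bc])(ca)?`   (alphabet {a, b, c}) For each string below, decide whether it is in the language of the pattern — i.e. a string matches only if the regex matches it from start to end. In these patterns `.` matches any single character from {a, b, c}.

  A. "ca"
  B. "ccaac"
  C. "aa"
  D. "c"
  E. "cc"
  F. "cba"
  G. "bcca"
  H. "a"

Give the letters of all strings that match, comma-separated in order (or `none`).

A → no match
B → no match
C → no match
D → match
E → no match
F → no match
G → match
H → match

D, G, H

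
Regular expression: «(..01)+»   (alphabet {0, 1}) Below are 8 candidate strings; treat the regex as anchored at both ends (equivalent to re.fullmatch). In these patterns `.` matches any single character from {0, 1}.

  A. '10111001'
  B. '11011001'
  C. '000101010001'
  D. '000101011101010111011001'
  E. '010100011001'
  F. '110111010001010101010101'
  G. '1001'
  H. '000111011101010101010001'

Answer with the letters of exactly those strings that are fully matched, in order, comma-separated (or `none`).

B, C, D, E, F, G, H

A → no match
B → match
C → match
D → match
E → match
F → match
G → match
H → match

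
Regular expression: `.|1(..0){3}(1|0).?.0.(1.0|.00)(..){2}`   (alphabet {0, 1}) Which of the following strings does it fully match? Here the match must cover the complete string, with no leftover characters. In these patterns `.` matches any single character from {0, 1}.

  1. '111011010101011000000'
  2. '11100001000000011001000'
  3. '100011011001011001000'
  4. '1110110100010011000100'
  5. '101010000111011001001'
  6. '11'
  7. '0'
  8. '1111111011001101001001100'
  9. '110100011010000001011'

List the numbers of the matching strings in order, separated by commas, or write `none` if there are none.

3, 4, 7

1 → no match
2 → no match
3 → match
4 → match
5 → no match
6 → no match
7 → match
8 → no match
9 → no match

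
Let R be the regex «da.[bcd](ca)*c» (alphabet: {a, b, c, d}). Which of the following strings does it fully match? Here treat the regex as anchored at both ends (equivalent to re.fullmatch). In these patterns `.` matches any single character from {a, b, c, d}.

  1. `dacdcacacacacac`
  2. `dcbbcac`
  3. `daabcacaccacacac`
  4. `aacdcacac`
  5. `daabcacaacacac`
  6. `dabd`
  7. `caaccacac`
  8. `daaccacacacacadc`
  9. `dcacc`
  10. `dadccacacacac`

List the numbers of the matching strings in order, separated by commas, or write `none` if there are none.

1 → match
2 → no match — must start with `da`
3 → no match
4 → no match — must start with `da`
5 → no match
6 → no match — must end with `c`
7 → no match — must start with `da`
8 → no match
9 → no match — must start with `da`
10 → match

1, 10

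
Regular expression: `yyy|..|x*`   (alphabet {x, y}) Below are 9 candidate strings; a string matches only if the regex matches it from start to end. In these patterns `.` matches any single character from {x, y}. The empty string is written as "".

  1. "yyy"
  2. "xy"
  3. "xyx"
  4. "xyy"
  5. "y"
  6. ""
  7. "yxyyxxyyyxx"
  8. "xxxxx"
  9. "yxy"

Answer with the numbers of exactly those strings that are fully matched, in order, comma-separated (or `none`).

1, 2, 6, 8

1 → match
2 → match
3 → no match
4 → no match
5 → no match
6 → match
7 → no match
8 → match
9 → no match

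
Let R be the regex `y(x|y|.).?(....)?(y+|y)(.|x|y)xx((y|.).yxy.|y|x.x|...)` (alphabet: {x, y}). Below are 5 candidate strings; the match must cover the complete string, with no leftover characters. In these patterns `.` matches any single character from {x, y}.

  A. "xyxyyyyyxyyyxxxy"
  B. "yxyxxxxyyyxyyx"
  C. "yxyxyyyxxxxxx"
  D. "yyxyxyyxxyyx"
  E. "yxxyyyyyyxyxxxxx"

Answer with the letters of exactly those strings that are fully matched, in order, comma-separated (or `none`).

C

A → no match — must start with "y"
B → no match
C → match
D → no match
E → no match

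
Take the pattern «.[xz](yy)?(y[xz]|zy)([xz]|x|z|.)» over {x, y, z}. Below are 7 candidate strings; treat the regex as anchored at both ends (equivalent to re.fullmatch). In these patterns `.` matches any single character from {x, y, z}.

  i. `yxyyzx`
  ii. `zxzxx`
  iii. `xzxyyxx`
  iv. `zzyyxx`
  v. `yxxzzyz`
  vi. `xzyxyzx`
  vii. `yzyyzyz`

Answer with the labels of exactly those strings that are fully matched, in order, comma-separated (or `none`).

vii

i. `yxyyzx` → no match
ii. `zxzxx` → no match
iii. `xzxyyxx` → no match
iv. `zzyyxx` → no match
v. `yxxzzyz` → no match
vi. `xzyxyzx` → no match
vii. `yzyyzyz` → match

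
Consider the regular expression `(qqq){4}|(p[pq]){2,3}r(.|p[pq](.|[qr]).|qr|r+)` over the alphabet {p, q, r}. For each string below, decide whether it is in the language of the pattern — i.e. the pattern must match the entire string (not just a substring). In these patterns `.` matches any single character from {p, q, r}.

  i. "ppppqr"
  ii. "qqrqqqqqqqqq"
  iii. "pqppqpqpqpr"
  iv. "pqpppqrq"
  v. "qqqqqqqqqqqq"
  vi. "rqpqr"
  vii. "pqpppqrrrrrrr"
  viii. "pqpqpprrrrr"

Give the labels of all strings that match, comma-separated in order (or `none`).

i. "ppppqr" → no match
ii. "qqrqqqqqqqqq" → no match
iii. "pqppqpqpqpr" → no match
iv. "pqpppqrq" → match
v. "qqqqqqqqqqqq" → match
vi. "rqpqr" → no match
vii → match
viii. "pqpqpprrrrr" → match

iv, v, vii, viii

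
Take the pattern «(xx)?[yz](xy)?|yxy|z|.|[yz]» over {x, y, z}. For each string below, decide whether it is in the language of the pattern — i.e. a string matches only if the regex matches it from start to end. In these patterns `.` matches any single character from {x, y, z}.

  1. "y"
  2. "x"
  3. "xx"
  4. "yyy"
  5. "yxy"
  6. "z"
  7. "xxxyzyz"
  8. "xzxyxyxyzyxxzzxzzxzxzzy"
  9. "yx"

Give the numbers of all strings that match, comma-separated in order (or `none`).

1, 2, 5, 6

1. "y" → match
2. "x" → match
3. "xx" → no match
4. "yyy" → no match
5. "yxy" → match
6. "z" → match
7. "xxxyzyz" → no match
8 → no match
9. "yx" → no match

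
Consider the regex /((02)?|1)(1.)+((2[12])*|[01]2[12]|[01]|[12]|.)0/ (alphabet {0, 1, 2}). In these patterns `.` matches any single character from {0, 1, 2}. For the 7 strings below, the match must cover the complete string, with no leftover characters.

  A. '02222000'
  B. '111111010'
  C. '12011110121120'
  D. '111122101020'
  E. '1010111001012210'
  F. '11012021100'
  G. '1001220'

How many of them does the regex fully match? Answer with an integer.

A → no match
B → match
C → no match
D → no match
E → no match
F → no match
G → no match
Total matched: 1

1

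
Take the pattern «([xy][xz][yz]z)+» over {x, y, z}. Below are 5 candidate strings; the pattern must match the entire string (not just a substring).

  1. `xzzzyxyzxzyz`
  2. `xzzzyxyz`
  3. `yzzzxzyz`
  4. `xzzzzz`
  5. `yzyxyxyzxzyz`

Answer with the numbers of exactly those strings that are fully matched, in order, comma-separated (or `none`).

1 → match
2 → match
3 → match
4 → no match
5 → no match

1, 2, 3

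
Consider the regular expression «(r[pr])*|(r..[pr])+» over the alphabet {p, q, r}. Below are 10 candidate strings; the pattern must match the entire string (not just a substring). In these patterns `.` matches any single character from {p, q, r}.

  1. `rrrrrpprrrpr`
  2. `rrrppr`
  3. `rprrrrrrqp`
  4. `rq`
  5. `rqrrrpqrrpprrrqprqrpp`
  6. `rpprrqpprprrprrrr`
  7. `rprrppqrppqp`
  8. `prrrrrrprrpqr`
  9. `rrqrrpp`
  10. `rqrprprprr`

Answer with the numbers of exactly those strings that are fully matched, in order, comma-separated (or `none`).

1

1 → match
2 → no match
3 → no match
4 → no match
5 → no match
6 → no match
7 → no match
8 → no match
9 → no match
10 → no match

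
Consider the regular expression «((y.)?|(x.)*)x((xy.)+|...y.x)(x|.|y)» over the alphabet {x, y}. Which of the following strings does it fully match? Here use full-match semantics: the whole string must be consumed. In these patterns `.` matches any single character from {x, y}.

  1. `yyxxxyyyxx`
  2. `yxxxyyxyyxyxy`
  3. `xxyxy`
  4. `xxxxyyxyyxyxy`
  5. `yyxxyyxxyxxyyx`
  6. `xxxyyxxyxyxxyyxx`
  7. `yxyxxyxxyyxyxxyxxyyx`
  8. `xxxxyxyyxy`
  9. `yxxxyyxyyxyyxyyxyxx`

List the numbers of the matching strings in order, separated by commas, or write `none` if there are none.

1, 2, 3, 4, 8, 9

1 → match
2 → match
3 → match
4 → match
5 → no match
6 → no match
7 → no match
8 → match
9 → match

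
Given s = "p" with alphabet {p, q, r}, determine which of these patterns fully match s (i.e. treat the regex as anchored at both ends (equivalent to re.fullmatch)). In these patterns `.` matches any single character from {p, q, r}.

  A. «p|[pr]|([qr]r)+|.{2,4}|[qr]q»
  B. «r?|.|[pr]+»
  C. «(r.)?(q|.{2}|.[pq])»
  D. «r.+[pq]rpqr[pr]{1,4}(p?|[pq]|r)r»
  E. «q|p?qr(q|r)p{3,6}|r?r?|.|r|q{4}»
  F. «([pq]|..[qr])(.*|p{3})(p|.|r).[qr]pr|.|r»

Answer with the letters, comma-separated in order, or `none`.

A, B, E, F

A → match
B → match
C → no match
D → no match — must start with "r"
E → match
F → match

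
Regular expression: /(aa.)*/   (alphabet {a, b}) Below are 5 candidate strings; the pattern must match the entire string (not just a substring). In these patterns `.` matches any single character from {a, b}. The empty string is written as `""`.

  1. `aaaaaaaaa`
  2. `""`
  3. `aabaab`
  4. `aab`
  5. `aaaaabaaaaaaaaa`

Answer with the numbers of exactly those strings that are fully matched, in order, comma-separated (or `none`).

1 → match
2 → match
3 → match
4 → match
5 → match

1, 2, 3, 4, 5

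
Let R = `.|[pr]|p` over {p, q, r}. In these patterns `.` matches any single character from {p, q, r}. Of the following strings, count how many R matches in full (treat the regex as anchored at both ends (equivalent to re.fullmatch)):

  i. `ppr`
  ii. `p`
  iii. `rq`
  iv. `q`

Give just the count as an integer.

2

i → no match
ii → match
iii → no match
iv → match
Total matched: 2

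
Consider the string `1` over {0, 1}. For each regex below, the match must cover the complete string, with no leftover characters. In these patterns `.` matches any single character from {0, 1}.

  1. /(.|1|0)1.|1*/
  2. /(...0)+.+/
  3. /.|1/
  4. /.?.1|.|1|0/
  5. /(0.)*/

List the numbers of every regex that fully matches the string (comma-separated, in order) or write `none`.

1, 3, 4

1 → match
2 → no match
3 → match
4 → match
5 → no match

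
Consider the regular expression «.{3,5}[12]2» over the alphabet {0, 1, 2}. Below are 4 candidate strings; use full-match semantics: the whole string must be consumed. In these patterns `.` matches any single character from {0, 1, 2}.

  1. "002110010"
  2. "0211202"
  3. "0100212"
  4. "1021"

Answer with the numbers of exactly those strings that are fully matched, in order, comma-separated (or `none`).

1 → no match — must end with "2"
2 → no match
3 → match
4 → no match — must end with "2"

3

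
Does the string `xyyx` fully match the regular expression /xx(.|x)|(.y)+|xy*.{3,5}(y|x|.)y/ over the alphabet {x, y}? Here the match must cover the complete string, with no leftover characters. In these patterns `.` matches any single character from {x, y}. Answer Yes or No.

No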